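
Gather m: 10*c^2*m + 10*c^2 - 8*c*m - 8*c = 10*c^2 - 8*c + m*(10*c^2 - 8*c)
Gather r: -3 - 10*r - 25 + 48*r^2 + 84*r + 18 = 48*r^2 + 74*r - 10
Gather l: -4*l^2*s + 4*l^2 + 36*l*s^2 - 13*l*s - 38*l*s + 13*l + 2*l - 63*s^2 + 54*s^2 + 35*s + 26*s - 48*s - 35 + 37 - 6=l^2*(4 - 4*s) + l*(36*s^2 - 51*s + 15) - 9*s^2 + 13*s - 4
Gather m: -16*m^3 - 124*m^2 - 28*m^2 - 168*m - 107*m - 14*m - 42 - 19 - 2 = -16*m^3 - 152*m^2 - 289*m - 63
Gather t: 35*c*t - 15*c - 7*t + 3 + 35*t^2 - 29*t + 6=-15*c + 35*t^2 + t*(35*c - 36) + 9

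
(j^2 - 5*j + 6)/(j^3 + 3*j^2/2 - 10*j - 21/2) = 2*(j - 2)/(2*j^2 + 9*j + 7)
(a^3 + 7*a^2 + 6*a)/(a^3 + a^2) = (a + 6)/a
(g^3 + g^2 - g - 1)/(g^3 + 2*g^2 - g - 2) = (g + 1)/(g + 2)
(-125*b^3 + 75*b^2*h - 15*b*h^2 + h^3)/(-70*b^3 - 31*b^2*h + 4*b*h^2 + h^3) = (25*b^2 - 10*b*h + h^2)/(14*b^2 + 9*b*h + h^2)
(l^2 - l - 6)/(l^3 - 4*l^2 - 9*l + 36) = (l + 2)/(l^2 - l - 12)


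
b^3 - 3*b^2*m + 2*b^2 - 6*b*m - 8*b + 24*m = (b - 2)*(b + 4)*(b - 3*m)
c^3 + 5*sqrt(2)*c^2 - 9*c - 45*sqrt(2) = (c - 3)*(c + 3)*(c + 5*sqrt(2))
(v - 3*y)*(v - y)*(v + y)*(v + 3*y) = v^4 - 10*v^2*y^2 + 9*y^4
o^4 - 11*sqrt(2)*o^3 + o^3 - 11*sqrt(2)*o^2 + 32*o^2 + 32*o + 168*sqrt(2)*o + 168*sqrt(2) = (o + 1)*(o - 7*sqrt(2))*(o - 6*sqrt(2))*(o + 2*sqrt(2))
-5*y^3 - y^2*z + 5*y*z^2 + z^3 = (-y + z)*(y + z)*(5*y + z)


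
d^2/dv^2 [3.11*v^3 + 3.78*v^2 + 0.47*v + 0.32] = 18.66*v + 7.56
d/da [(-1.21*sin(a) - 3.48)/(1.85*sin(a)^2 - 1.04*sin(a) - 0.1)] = (2.2385*sin(a)^2 + 12.876*sin(a) - 3.4982)*cos(a)/(3.4225*sin(a)^4 - 3.848*sin(a)^3 + 0.7116*sin(a)^2 + 0.208*sin(a) + 0.01)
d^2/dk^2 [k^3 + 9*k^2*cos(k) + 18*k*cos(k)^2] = -9*k^2*cos(k) - 36*k*sin(k) - 36*k*cos(2*k) + 6*k - 36*sin(2*k) + 18*cos(k)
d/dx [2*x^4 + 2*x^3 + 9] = x^2*(8*x + 6)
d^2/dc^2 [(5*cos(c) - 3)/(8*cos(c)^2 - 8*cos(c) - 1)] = (720*(1 - cos(2*c))^2*cos(c) - 112*(1 - cos(2*c))^2 - 1391*cos(c) - 36*cos(2*c) + 684*cos(3*c) - 160*cos(5*c) + 924)/(8*cos(c) - 4*cos(2*c) - 3)^3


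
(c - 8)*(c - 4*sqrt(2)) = c^2 - 8*c - 4*sqrt(2)*c + 32*sqrt(2)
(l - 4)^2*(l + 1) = l^3 - 7*l^2 + 8*l + 16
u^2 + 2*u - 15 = (u - 3)*(u + 5)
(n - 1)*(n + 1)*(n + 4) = n^3 + 4*n^2 - n - 4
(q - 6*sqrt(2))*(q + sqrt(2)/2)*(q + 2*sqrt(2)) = q^3 - 7*sqrt(2)*q^2/2 - 28*q - 12*sqrt(2)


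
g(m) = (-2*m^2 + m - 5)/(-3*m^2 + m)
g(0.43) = 39.61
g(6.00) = 0.70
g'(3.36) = -0.09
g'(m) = (1 - 4*m)/(-3*m^2 + m) + (6*m - 1)*(-2*m^2 + m - 5)/(-3*m^2 + m)^2 = (m^2 - 30*m + 5)/(m^2*(9*m^2 - 6*m + 1))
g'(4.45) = -0.04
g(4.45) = 0.73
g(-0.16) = 22.01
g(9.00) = 0.68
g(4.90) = 0.72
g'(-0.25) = 65.63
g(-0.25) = 12.29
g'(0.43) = -496.15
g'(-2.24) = 0.26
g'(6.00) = -0.01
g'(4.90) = -0.03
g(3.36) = 0.79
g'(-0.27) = 55.16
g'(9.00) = 0.00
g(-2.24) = 1.00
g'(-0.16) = 175.22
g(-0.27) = 11.08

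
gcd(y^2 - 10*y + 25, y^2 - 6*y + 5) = y - 5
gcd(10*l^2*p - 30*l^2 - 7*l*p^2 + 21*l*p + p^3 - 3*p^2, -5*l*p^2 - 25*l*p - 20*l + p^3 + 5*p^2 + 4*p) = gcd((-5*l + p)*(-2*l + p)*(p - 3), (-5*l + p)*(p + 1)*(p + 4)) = -5*l + p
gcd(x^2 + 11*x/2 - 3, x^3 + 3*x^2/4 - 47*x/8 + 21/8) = x - 1/2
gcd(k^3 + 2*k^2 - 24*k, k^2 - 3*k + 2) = 1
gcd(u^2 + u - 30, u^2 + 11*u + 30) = u + 6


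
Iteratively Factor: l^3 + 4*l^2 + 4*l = (l + 2)*(l^2 + 2*l) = (l + 2)^2*(l)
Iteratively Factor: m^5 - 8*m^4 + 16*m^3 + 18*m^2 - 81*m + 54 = (m - 3)*(m^4 - 5*m^3 + m^2 + 21*m - 18) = (m - 3)*(m - 1)*(m^3 - 4*m^2 - 3*m + 18) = (m - 3)*(m - 1)*(m + 2)*(m^2 - 6*m + 9) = (m - 3)^2*(m - 1)*(m + 2)*(m - 3)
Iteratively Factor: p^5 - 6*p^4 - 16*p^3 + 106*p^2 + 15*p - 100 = (p - 1)*(p^4 - 5*p^3 - 21*p^2 + 85*p + 100) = (p - 1)*(p + 4)*(p^3 - 9*p^2 + 15*p + 25) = (p - 1)*(p + 1)*(p + 4)*(p^2 - 10*p + 25) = (p - 5)*(p - 1)*(p + 1)*(p + 4)*(p - 5)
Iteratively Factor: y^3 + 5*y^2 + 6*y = (y + 3)*(y^2 + 2*y) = y*(y + 3)*(y + 2)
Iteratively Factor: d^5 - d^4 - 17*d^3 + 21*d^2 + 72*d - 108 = (d - 2)*(d^4 + d^3 - 15*d^2 - 9*d + 54) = (d - 2)^2*(d^3 + 3*d^2 - 9*d - 27) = (d - 2)^2*(d + 3)*(d^2 - 9) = (d - 2)^2*(d + 3)^2*(d - 3)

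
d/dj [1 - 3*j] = -3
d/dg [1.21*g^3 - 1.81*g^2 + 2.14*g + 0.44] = 3.63*g^2 - 3.62*g + 2.14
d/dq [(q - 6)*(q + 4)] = 2*q - 2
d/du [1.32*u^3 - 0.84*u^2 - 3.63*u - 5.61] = 3.96*u^2 - 1.68*u - 3.63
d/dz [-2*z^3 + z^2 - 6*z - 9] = -6*z^2 + 2*z - 6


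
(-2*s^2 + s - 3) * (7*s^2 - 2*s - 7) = -14*s^4 + 11*s^3 - 9*s^2 - s + 21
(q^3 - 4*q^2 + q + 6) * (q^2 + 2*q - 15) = q^5 - 2*q^4 - 22*q^3 + 68*q^2 - 3*q - 90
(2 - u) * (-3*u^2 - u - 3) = 3*u^3 - 5*u^2 + u - 6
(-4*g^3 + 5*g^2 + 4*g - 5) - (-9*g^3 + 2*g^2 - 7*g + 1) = 5*g^3 + 3*g^2 + 11*g - 6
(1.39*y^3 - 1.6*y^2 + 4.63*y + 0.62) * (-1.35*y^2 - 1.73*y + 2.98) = -1.8765*y^5 - 0.244699999999999*y^4 + 0.6597*y^3 - 13.6149*y^2 + 12.7248*y + 1.8476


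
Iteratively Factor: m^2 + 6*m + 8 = (m + 4)*(m + 2)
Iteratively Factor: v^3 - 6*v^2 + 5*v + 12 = (v - 3)*(v^2 - 3*v - 4) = (v - 4)*(v - 3)*(v + 1)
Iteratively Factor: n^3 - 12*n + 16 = (n - 2)*(n^2 + 2*n - 8) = (n - 2)*(n + 4)*(n - 2)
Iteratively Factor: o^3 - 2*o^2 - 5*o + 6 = (o - 1)*(o^2 - o - 6) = (o - 1)*(o + 2)*(o - 3)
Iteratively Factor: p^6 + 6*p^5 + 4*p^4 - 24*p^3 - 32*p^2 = (p)*(p^5 + 6*p^4 + 4*p^3 - 24*p^2 - 32*p) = p*(p - 2)*(p^4 + 8*p^3 + 20*p^2 + 16*p) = p*(p - 2)*(p + 4)*(p^3 + 4*p^2 + 4*p) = p^2*(p - 2)*(p + 4)*(p^2 + 4*p + 4) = p^2*(p - 2)*(p + 2)*(p + 4)*(p + 2)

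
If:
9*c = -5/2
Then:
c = -5/18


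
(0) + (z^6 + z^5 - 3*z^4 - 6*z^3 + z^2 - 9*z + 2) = z^6 + z^5 - 3*z^4 - 6*z^3 + z^2 - 9*z + 2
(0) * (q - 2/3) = 0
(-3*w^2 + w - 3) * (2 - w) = 3*w^3 - 7*w^2 + 5*w - 6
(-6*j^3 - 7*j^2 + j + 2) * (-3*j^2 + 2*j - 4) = 18*j^5 + 9*j^4 + 7*j^3 + 24*j^2 - 8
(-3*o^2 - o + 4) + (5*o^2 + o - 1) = 2*o^2 + 3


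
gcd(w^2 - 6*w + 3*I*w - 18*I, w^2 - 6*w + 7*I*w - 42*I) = w - 6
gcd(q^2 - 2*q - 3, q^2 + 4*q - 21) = q - 3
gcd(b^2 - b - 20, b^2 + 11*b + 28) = b + 4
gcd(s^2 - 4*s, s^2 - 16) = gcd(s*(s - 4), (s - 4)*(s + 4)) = s - 4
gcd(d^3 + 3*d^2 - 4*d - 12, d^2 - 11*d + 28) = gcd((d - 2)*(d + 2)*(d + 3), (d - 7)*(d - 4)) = 1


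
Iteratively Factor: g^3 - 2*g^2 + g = (g - 1)*(g^2 - g) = g*(g - 1)*(g - 1)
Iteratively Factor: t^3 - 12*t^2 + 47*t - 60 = (t - 5)*(t^2 - 7*t + 12) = (t - 5)*(t - 4)*(t - 3)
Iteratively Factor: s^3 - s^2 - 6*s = (s)*(s^2 - s - 6) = s*(s - 3)*(s + 2)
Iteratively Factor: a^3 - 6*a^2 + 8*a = (a - 2)*(a^2 - 4*a) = a*(a - 2)*(a - 4)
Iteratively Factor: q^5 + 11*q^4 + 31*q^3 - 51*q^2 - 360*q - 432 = (q - 3)*(q^4 + 14*q^3 + 73*q^2 + 168*q + 144) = (q - 3)*(q + 3)*(q^3 + 11*q^2 + 40*q + 48) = (q - 3)*(q + 3)*(q + 4)*(q^2 + 7*q + 12) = (q - 3)*(q + 3)*(q + 4)^2*(q + 3)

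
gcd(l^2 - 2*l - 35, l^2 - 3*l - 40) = l + 5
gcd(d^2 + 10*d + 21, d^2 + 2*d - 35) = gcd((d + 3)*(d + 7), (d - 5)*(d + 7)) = d + 7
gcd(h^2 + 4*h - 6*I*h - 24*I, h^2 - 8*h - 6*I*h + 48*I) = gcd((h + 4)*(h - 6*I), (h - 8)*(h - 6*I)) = h - 6*I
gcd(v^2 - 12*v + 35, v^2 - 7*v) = v - 7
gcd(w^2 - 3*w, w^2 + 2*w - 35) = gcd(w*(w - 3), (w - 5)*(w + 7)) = 1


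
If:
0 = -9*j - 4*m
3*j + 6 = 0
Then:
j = -2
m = 9/2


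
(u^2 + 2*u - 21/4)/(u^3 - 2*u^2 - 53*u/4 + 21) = 1/(u - 4)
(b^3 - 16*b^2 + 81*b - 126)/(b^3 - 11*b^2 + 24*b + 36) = (b^2 - 10*b + 21)/(b^2 - 5*b - 6)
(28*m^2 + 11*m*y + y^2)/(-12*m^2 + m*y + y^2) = (7*m + y)/(-3*m + y)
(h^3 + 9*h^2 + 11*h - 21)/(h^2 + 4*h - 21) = (h^2 + 2*h - 3)/(h - 3)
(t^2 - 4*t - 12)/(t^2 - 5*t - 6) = (t + 2)/(t + 1)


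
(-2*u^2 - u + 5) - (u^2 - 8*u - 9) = -3*u^2 + 7*u + 14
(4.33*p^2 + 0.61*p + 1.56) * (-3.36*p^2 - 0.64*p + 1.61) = -14.5488*p^4 - 4.8208*p^3 + 1.3393*p^2 - 0.0163*p + 2.5116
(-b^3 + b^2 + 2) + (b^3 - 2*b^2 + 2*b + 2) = -b^2 + 2*b + 4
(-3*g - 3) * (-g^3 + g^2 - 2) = 3*g^4 - 3*g^2 + 6*g + 6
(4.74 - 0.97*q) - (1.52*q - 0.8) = 5.54 - 2.49*q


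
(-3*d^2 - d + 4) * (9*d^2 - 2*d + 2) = -27*d^4 - 3*d^3 + 32*d^2 - 10*d + 8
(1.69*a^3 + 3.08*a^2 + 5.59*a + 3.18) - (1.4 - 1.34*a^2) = 1.69*a^3 + 4.42*a^2 + 5.59*a + 1.78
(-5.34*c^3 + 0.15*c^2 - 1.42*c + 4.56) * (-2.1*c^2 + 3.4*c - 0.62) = 11.214*c^5 - 18.471*c^4 + 6.8028*c^3 - 14.497*c^2 + 16.3844*c - 2.8272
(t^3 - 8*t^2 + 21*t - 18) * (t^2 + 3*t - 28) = t^5 - 5*t^4 - 31*t^3 + 269*t^2 - 642*t + 504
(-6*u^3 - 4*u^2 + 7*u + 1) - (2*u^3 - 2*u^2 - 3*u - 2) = -8*u^3 - 2*u^2 + 10*u + 3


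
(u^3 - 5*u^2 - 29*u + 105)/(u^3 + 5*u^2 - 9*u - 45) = (u - 7)/(u + 3)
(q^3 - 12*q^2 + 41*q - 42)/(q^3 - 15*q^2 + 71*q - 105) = (q - 2)/(q - 5)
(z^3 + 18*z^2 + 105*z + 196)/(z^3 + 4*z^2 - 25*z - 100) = (z^2 + 14*z + 49)/(z^2 - 25)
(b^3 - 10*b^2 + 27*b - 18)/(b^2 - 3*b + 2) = (b^2 - 9*b + 18)/(b - 2)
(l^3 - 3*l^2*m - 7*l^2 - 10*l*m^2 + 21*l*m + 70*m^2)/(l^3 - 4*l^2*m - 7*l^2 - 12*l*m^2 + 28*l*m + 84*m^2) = (l - 5*m)/(l - 6*m)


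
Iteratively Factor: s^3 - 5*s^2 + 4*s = (s - 1)*(s^2 - 4*s) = s*(s - 1)*(s - 4)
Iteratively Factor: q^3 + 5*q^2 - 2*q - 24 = (q + 3)*(q^2 + 2*q - 8) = (q - 2)*(q + 3)*(q + 4)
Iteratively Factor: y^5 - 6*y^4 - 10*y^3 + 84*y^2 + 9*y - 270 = (y - 3)*(y^4 - 3*y^3 - 19*y^2 + 27*y + 90) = (y - 3)*(y + 2)*(y^3 - 5*y^2 - 9*y + 45) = (y - 3)*(y + 2)*(y + 3)*(y^2 - 8*y + 15) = (y - 3)^2*(y + 2)*(y + 3)*(y - 5)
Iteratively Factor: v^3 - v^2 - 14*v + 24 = (v - 2)*(v^2 + v - 12) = (v - 2)*(v + 4)*(v - 3)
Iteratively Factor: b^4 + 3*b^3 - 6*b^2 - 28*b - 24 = (b + 2)*(b^3 + b^2 - 8*b - 12) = (b - 3)*(b + 2)*(b^2 + 4*b + 4) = (b - 3)*(b + 2)^2*(b + 2)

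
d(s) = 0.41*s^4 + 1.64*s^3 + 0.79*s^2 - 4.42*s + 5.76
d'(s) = 1.64*s^3 + 4.92*s^2 + 1.58*s - 4.42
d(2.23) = 28.16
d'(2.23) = 41.76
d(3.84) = 182.45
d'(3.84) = 167.06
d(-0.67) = 8.67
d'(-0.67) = -3.76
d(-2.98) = 14.88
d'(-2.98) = -8.84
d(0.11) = 5.29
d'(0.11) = -4.18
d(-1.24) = 10.30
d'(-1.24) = -1.94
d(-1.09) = 9.97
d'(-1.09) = -2.42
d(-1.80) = 11.02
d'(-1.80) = -0.89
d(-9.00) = 1603.98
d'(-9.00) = -815.68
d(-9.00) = 1603.98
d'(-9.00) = -815.68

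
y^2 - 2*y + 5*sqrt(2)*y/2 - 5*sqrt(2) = (y - 2)*(y + 5*sqrt(2)/2)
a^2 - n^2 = (a - n)*(a + n)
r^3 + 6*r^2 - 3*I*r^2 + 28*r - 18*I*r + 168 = (r + 6)*(r - 7*I)*(r + 4*I)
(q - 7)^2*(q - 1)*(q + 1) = q^4 - 14*q^3 + 48*q^2 + 14*q - 49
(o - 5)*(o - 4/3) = o^2 - 19*o/3 + 20/3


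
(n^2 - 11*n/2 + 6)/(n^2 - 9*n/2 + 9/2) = (n - 4)/(n - 3)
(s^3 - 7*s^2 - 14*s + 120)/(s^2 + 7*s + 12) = (s^2 - 11*s + 30)/(s + 3)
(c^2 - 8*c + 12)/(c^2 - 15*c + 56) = (c^2 - 8*c + 12)/(c^2 - 15*c + 56)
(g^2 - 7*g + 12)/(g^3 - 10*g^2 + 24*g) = (g - 3)/(g*(g - 6))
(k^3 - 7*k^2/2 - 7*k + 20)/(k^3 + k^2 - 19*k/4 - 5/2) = 2*(k - 4)/(2*k + 1)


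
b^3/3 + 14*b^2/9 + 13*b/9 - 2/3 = (b/3 + 1)*(b - 1/3)*(b + 2)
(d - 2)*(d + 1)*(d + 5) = d^3 + 4*d^2 - 7*d - 10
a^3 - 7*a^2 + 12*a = a*(a - 4)*(a - 3)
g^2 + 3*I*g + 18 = (g - 3*I)*(g + 6*I)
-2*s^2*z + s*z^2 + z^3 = z*(-s + z)*(2*s + z)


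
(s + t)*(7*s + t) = 7*s^2 + 8*s*t + t^2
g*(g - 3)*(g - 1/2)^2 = g^4 - 4*g^3 + 13*g^2/4 - 3*g/4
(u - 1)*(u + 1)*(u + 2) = u^3 + 2*u^2 - u - 2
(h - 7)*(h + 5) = h^2 - 2*h - 35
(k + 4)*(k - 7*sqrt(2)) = k^2 - 7*sqrt(2)*k + 4*k - 28*sqrt(2)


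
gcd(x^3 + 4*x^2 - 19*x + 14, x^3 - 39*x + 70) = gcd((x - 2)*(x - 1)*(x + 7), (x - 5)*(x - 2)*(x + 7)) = x^2 + 5*x - 14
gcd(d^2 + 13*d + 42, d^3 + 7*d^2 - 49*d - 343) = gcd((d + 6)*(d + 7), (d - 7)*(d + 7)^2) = d + 7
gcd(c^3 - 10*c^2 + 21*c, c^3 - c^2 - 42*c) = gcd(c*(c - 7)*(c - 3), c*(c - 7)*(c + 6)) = c^2 - 7*c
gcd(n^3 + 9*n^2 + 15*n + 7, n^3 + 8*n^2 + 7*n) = n^2 + 8*n + 7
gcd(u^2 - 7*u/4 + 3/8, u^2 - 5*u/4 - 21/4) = 1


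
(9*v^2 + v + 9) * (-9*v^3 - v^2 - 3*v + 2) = -81*v^5 - 18*v^4 - 109*v^3 + 6*v^2 - 25*v + 18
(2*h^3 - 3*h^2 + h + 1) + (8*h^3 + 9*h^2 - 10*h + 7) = 10*h^3 + 6*h^2 - 9*h + 8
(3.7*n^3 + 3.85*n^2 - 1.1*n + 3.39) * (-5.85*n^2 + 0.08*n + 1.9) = -21.645*n^5 - 22.2265*n^4 + 13.773*n^3 - 12.6045*n^2 - 1.8188*n + 6.441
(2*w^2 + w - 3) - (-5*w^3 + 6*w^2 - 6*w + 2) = 5*w^3 - 4*w^2 + 7*w - 5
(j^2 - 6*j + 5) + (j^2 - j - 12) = 2*j^2 - 7*j - 7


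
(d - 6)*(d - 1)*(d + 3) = d^3 - 4*d^2 - 15*d + 18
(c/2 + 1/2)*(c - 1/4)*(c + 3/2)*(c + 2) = c^4/2 + 17*c^3/8 + 43*c^2/16 + 11*c/16 - 3/8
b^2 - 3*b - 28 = (b - 7)*(b + 4)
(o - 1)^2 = o^2 - 2*o + 1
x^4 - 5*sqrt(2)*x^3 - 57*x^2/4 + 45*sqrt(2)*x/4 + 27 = (x - 3/2)*(x + 3/2)*(x - 6*sqrt(2))*(x + sqrt(2))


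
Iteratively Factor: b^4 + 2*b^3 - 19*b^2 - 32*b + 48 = (b - 1)*(b^3 + 3*b^2 - 16*b - 48) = (b - 4)*(b - 1)*(b^2 + 7*b + 12) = (b - 4)*(b - 1)*(b + 3)*(b + 4)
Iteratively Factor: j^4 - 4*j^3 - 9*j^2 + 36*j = (j - 4)*(j^3 - 9*j) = (j - 4)*(j - 3)*(j^2 + 3*j) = (j - 4)*(j - 3)*(j + 3)*(j)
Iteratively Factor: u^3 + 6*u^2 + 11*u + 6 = (u + 1)*(u^2 + 5*u + 6) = (u + 1)*(u + 3)*(u + 2)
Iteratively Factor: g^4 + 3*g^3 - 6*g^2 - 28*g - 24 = (g + 2)*(g^3 + g^2 - 8*g - 12) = (g + 2)^2*(g^2 - g - 6) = (g + 2)^3*(g - 3)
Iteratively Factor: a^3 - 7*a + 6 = (a - 2)*(a^2 + 2*a - 3) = (a - 2)*(a - 1)*(a + 3)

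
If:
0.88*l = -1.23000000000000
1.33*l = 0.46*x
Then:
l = -1.40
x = -4.04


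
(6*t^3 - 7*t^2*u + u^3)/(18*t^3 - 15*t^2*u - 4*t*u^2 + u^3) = (2*t - u)/(6*t - u)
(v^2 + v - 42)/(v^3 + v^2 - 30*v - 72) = (v + 7)/(v^2 + 7*v + 12)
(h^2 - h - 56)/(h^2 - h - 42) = (-h^2 + h + 56)/(-h^2 + h + 42)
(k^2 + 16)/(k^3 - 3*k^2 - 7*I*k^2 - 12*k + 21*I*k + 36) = (k + 4*I)/(k^2 - 3*k*(1 + I) + 9*I)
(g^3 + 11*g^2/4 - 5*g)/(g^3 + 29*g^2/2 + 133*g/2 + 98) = g*(4*g - 5)/(2*(2*g^2 + 21*g + 49))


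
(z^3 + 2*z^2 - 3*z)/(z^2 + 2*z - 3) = z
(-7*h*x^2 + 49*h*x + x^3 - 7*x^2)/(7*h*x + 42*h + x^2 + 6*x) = x*(-7*h*x + 49*h + x^2 - 7*x)/(7*h*x + 42*h + x^2 + 6*x)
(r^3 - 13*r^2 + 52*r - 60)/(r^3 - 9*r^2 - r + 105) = (r^2 - 8*r + 12)/(r^2 - 4*r - 21)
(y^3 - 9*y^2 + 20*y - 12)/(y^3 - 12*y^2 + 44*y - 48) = (y - 1)/(y - 4)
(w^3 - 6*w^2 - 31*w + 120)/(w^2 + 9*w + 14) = (w^3 - 6*w^2 - 31*w + 120)/(w^2 + 9*w + 14)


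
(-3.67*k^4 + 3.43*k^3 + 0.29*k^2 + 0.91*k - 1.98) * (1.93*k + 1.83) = -7.0831*k^5 - 0.0961999999999996*k^4 + 6.8366*k^3 + 2.287*k^2 - 2.1561*k - 3.6234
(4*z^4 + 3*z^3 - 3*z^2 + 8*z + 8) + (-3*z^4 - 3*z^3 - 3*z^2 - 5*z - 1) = z^4 - 6*z^2 + 3*z + 7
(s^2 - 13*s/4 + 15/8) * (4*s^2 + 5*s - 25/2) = 4*s^4 - 8*s^3 - 85*s^2/4 + 50*s - 375/16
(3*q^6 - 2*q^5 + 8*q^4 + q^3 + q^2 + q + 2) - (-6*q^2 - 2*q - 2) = 3*q^6 - 2*q^5 + 8*q^4 + q^3 + 7*q^2 + 3*q + 4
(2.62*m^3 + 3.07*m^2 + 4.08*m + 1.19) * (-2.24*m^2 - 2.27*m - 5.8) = -5.8688*m^5 - 12.8242*m^4 - 31.3041*m^3 - 29.7332*m^2 - 26.3653*m - 6.902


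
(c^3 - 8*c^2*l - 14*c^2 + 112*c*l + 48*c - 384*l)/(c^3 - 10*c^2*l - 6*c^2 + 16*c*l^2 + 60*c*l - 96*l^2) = (c - 8)/(c - 2*l)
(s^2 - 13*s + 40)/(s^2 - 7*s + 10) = (s - 8)/(s - 2)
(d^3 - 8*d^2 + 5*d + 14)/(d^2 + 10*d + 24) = (d^3 - 8*d^2 + 5*d + 14)/(d^2 + 10*d + 24)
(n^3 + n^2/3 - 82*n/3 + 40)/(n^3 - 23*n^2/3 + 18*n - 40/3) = (n + 6)/(n - 2)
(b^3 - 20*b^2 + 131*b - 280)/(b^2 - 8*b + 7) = (b^2 - 13*b + 40)/(b - 1)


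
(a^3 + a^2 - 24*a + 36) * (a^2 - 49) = a^5 + a^4 - 73*a^3 - 13*a^2 + 1176*a - 1764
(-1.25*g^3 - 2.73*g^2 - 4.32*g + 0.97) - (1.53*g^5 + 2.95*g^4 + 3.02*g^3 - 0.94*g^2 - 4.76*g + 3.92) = -1.53*g^5 - 2.95*g^4 - 4.27*g^3 - 1.79*g^2 + 0.44*g - 2.95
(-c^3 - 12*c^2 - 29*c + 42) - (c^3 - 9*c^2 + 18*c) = -2*c^3 - 3*c^2 - 47*c + 42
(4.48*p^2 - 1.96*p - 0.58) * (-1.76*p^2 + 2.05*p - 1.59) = -7.8848*p^4 + 12.6336*p^3 - 10.1204*p^2 + 1.9274*p + 0.9222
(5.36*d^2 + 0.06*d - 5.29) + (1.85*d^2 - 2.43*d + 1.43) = 7.21*d^2 - 2.37*d - 3.86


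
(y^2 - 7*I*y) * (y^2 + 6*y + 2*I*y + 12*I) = y^4 + 6*y^3 - 5*I*y^3 + 14*y^2 - 30*I*y^2 + 84*y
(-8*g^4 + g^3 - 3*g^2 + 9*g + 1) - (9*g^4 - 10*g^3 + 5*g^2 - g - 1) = -17*g^4 + 11*g^3 - 8*g^2 + 10*g + 2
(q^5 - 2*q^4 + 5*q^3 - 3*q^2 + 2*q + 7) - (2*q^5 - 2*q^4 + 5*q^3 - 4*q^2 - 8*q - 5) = -q^5 + q^2 + 10*q + 12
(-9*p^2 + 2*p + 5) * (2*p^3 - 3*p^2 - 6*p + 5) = -18*p^5 + 31*p^4 + 58*p^3 - 72*p^2 - 20*p + 25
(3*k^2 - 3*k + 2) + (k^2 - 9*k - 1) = 4*k^2 - 12*k + 1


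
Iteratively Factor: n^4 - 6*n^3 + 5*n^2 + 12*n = (n - 3)*(n^3 - 3*n^2 - 4*n) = (n - 3)*(n + 1)*(n^2 - 4*n) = n*(n - 3)*(n + 1)*(n - 4)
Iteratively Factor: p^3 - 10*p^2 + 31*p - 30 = (p - 2)*(p^2 - 8*p + 15) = (p - 3)*(p - 2)*(p - 5)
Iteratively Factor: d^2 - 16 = (d + 4)*(d - 4)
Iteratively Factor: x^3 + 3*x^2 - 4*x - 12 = (x + 2)*(x^2 + x - 6) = (x - 2)*(x + 2)*(x + 3)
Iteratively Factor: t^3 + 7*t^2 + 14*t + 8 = (t + 1)*(t^2 + 6*t + 8) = (t + 1)*(t + 4)*(t + 2)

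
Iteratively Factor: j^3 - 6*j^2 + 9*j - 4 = (j - 1)*(j^2 - 5*j + 4) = (j - 1)^2*(j - 4)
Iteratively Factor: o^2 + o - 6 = (o + 3)*(o - 2)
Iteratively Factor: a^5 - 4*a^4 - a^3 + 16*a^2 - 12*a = (a - 2)*(a^4 - 2*a^3 - 5*a^2 + 6*a) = a*(a - 2)*(a^3 - 2*a^2 - 5*a + 6) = a*(a - 2)*(a + 2)*(a^2 - 4*a + 3) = a*(a - 2)*(a - 1)*(a + 2)*(a - 3)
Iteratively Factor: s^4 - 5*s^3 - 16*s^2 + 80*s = (s - 4)*(s^3 - s^2 - 20*s) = (s - 5)*(s - 4)*(s^2 + 4*s) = (s - 5)*(s - 4)*(s + 4)*(s)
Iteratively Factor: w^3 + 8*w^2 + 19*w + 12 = (w + 1)*(w^2 + 7*w + 12) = (w + 1)*(w + 3)*(w + 4)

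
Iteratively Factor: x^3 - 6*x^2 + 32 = (x - 4)*(x^2 - 2*x - 8) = (x - 4)*(x + 2)*(x - 4)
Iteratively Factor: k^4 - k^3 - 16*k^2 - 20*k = (k + 2)*(k^3 - 3*k^2 - 10*k) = (k + 2)^2*(k^2 - 5*k) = (k - 5)*(k + 2)^2*(k)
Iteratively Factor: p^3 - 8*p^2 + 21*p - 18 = (p - 3)*(p^2 - 5*p + 6) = (p - 3)*(p - 2)*(p - 3)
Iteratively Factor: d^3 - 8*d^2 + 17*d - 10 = (d - 5)*(d^2 - 3*d + 2) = (d - 5)*(d - 2)*(d - 1)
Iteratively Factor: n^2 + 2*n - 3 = (n - 1)*(n + 3)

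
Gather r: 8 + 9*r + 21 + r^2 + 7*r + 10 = r^2 + 16*r + 39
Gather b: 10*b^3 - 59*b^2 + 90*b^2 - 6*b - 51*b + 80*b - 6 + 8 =10*b^3 + 31*b^2 + 23*b + 2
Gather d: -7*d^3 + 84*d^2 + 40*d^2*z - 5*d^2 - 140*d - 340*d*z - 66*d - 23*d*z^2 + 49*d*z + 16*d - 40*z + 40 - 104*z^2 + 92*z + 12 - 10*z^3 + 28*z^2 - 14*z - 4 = -7*d^3 + d^2*(40*z + 79) + d*(-23*z^2 - 291*z - 190) - 10*z^3 - 76*z^2 + 38*z + 48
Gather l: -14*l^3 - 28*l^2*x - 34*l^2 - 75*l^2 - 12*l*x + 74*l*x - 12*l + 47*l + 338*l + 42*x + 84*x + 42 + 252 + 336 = -14*l^3 + l^2*(-28*x - 109) + l*(62*x + 373) + 126*x + 630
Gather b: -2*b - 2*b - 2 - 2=-4*b - 4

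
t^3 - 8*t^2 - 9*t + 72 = (t - 8)*(t - 3)*(t + 3)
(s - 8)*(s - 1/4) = s^2 - 33*s/4 + 2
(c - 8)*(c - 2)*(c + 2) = c^3 - 8*c^2 - 4*c + 32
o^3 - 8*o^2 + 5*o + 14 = (o - 7)*(o - 2)*(o + 1)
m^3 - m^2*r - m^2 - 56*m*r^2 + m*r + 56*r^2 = (m - 1)*(m - 8*r)*(m + 7*r)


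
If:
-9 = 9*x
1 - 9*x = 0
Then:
No Solution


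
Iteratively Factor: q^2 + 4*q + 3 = (q + 3)*(q + 1)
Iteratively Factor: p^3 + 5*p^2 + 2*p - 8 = (p + 2)*(p^2 + 3*p - 4) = (p + 2)*(p + 4)*(p - 1)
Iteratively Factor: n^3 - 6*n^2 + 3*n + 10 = (n - 5)*(n^2 - n - 2) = (n - 5)*(n + 1)*(n - 2)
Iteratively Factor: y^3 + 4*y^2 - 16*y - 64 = (y + 4)*(y^2 - 16) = (y + 4)^2*(y - 4)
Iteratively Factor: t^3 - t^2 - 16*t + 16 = (t - 4)*(t^2 + 3*t - 4) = (t - 4)*(t + 4)*(t - 1)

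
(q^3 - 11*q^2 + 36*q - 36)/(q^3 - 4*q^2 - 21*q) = (-q^3 + 11*q^2 - 36*q + 36)/(q*(-q^2 + 4*q + 21))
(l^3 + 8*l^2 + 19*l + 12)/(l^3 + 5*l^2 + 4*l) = (l + 3)/l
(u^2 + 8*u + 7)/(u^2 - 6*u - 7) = (u + 7)/(u - 7)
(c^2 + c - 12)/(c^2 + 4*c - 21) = (c + 4)/(c + 7)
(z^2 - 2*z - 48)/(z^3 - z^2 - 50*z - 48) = 1/(z + 1)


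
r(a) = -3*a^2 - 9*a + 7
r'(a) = -6*a - 9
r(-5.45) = -33.06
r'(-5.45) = 23.70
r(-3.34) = 3.59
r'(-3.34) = 11.04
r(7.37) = -222.28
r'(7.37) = -53.22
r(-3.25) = 4.56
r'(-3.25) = 10.50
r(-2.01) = 12.97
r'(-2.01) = 3.06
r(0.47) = 2.11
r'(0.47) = -11.82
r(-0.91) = 12.71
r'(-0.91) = -3.54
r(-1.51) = 13.75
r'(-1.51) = 0.06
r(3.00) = -47.00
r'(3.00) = -27.00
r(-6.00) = -47.00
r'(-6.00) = 27.00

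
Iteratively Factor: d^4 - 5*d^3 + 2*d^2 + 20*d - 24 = (d - 3)*(d^3 - 2*d^2 - 4*d + 8) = (d - 3)*(d - 2)*(d^2 - 4) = (d - 3)*(d - 2)*(d + 2)*(d - 2)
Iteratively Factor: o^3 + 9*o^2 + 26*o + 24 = (o + 2)*(o^2 + 7*o + 12) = (o + 2)*(o + 4)*(o + 3)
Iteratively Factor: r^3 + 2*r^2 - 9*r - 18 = (r - 3)*(r^2 + 5*r + 6) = (r - 3)*(r + 2)*(r + 3)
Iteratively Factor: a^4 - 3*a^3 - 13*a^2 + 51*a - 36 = (a - 3)*(a^3 - 13*a + 12) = (a - 3)*(a + 4)*(a^2 - 4*a + 3) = (a - 3)*(a - 1)*(a + 4)*(a - 3)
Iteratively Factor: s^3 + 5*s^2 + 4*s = (s)*(s^2 + 5*s + 4) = s*(s + 1)*(s + 4)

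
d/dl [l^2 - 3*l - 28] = 2*l - 3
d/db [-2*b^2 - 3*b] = -4*b - 3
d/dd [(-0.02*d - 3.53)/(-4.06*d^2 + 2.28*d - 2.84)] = (-0.0812*d^2 - 28.6636*d + 8.1052)/(16.4836*d^4 - 18.5136*d^3 + 28.2592*d^2 - 12.9504*d + 8.0656)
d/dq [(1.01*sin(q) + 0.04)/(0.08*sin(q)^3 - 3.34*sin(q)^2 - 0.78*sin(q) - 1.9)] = (-0.1616*sin(q)^3 + 3.3638*sin(q)^2 + 0.2672*sin(q) - 1.8878)*cos(q)/(0.0064*sin(q)^6 - 0.5344*sin(q)^5 + 11.0308*sin(q)^4 + 4.9064*sin(q)^3 + 13.3004*sin(q)^2 + 2.964*sin(q) + 3.61)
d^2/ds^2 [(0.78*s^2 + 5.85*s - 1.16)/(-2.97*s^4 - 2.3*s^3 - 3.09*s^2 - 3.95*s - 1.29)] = (-41.281812*s^8 - 651.19626*s^7 - 428.672532*s^6 - 160.27659*s^5 + 541.81851*s^4 + 680.62413*s^3 + 303.293028*s^2 + 204.21207*s + 83.971402)/(26.198073*s^12 + 60.86421*s^11 + 128.903643*s^10 + 243.341405*s^9 + 330.143454*s^8 + 398.94234*s^7 + 428.462406*s^6 + 366.612225*s^5 + 266.731353*s^4 + 167.582735*s^3 + 75.807882*s^2 + 19.719585*s + 2.146689)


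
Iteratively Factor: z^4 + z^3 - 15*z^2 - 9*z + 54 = (z + 3)*(z^3 - 2*z^2 - 9*z + 18) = (z + 3)^2*(z^2 - 5*z + 6) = (z - 2)*(z + 3)^2*(z - 3)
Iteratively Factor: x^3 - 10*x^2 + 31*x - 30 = (x - 5)*(x^2 - 5*x + 6) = (x - 5)*(x - 3)*(x - 2)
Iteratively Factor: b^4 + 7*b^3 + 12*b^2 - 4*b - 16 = (b + 2)*(b^3 + 5*b^2 + 2*b - 8) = (b + 2)*(b + 4)*(b^2 + b - 2) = (b - 1)*(b + 2)*(b + 4)*(b + 2)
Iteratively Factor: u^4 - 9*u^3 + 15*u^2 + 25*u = (u)*(u^3 - 9*u^2 + 15*u + 25) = u*(u - 5)*(u^2 - 4*u - 5) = u*(u - 5)*(u + 1)*(u - 5)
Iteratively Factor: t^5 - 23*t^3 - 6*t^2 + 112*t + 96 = (t - 4)*(t^4 + 4*t^3 - 7*t^2 - 34*t - 24) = (t - 4)*(t + 2)*(t^3 + 2*t^2 - 11*t - 12) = (t - 4)*(t + 1)*(t + 2)*(t^2 + t - 12) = (t - 4)*(t - 3)*(t + 1)*(t + 2)*(t + 4)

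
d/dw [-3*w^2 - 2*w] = -6*w - 2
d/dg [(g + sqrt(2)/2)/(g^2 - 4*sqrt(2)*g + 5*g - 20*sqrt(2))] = (g^2 - 4*sqrt(2)*g + 5*g - (2*g + sqrt(2))*(2*g - 4*sqrt(2) + 5)/2 - 20*sqrt(2))/(g^2 - 4*sqrt(2)*g + 5*g - 20*sqrt(2))^2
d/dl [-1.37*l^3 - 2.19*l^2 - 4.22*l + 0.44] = -4.11*l^2 - 4.38*l - 4.22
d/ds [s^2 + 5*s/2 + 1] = 2*s + 5/2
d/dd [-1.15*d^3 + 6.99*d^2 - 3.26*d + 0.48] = -3.45*d^2 + 13.98*d - 3.26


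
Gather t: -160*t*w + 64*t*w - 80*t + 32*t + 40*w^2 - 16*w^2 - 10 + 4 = t*(-96*w - 48) + 24*w^2 - 6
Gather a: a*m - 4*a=a*(m - 4)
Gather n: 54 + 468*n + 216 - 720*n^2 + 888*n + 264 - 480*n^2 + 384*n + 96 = -1200*n^2 + 1740*n + 630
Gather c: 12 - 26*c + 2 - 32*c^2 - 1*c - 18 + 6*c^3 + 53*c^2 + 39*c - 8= 6*c^3 + 21*c^2 + 12*c - 12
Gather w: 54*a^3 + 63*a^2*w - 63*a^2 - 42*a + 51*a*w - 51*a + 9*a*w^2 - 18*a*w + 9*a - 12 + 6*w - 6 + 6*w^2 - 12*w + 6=54*a^3 - 63*a^2 - 84*a + w^2*(9*a + 6) + w*(63*a^2 + 33*a - 6) - 12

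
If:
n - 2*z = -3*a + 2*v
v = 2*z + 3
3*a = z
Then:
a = z/3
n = 5*z + 6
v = 2*z + 3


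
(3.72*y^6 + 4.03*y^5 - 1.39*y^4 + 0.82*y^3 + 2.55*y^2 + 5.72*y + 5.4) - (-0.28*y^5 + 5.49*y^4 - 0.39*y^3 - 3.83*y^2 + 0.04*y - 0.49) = 3.72*y^6 + 4.31*y^5 - 6.88*y^4 + 1.21*y^3 + 6.38*y^2 + 5.68*y + 5.89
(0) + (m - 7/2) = m - 7/2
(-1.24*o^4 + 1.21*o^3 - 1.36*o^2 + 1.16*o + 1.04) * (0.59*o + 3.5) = -0.7316*o^5 - 3.6261*o^4 + 3.4326*o^3 - 4.0756*o^2 + 4.6736*o + 3.64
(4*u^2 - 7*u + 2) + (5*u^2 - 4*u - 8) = 9*u^2 - 11*u - 6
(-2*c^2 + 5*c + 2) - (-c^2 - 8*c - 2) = -c^2 + 13*c + 4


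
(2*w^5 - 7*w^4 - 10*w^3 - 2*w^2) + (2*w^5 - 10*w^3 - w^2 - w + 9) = 4*w^5 - 7*w^4 - 20*w^3 - 3*w^2 - w + 9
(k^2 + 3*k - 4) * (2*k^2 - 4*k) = 2*k^4 + 2*k^3 - 20*k^2 + 16*k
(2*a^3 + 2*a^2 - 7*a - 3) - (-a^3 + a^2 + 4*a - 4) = 3*a^3 + a^2 - 11*a + 1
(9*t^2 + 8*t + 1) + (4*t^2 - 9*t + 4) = 13*t^2 - t + 5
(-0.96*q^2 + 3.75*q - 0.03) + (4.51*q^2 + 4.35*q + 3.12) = 3.55*q^2 + 8.1*q + 3.09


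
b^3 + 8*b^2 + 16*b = b*(b + 4)^2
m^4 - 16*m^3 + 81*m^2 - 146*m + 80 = (m - 8)*(m - 5)*(m - 2)*(m - 1)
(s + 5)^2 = s^2 + 10*s + 25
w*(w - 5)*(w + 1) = w^3 - 4*w^2 - 5*w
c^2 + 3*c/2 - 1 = (c - 1/2)*(c + 2)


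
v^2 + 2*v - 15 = (v - 3)*(v + 5)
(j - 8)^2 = j^2 - 16*j + 64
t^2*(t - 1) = t^3 - t^2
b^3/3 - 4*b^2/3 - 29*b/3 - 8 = (b/3 + 1)*(b - 8)*(b + 1)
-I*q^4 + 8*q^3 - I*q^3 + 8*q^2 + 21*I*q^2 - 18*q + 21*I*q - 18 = (q + 2*I)*(q + 3*I)^2*(-I*q - I)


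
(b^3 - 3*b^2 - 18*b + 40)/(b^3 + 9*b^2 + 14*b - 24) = (b^2 - 7*b + 10)/(b^2 + 5*b - 6)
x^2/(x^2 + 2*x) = x/(x + 2)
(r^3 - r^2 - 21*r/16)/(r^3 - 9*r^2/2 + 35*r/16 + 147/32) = 2*r/(2*r - 7)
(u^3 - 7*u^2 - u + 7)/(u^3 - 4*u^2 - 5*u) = (u^2 - 8*u + 7)/(u*(u - 5))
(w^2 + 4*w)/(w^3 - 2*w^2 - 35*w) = (w + 4)/(w^2 - 2*w - 35)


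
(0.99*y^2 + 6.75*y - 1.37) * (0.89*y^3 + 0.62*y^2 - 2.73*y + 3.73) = 0.8811*y^5 + 6.6213*y^4 + 0.262999999999999*y^3 - 15.5842*y^2 + 28.9176*y - 5.1101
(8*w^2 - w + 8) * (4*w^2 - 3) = 32*w^4 - 4*w^3 + 8*w^2 + 3*w - 24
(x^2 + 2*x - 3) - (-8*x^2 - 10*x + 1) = 9*x^2 + 12*x - 4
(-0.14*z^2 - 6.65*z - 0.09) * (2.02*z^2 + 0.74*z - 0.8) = -0.2828*z^4 - 13.5366*z^3 - 4.9908*z^2 + 5.2534*z + 0.072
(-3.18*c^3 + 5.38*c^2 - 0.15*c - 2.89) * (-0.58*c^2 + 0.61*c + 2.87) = 1.8444*c^5 - 5.0602*c^4 - 5.7578*c^3 + 17.0253*c^2 - 2.1934*c - 8.2943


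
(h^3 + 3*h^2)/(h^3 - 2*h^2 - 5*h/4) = 4*h*(h + 3)/(4*h^2 - 8*h - 5)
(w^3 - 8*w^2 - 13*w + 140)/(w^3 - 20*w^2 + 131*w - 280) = (w + 4)/(w - 8)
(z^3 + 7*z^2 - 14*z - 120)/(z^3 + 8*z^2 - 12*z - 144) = (z + 5)/(z + 6)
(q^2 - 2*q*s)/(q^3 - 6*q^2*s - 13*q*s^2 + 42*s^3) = q/(q^2 - 4*q*s - 21*s^2)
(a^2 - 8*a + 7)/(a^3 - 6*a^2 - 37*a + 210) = (a - 1)/(a^2 + a - 30)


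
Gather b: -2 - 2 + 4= 0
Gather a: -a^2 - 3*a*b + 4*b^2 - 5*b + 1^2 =-a^2 - 3*a*b + 4*b^2 - 5*b + 1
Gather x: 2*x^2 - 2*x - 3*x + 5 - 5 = 2*x^2 - 5*x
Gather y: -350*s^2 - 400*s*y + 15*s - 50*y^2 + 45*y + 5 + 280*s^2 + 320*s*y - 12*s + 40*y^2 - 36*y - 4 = -70*s^2 + 3*s - 10*y^2 + y*(9 - 80*s) + 1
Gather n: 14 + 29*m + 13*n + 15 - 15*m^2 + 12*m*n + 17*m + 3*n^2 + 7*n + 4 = -15*m^2 + 46*m + 3*n^2 + n*(12*m + 20) + 33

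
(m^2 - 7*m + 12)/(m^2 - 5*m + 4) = (m - 3)/(m - 1)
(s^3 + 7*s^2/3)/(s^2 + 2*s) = s*(3*s + 7)/(3*(s + 2))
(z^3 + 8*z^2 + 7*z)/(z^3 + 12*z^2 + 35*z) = (z + 1)/(z + 5)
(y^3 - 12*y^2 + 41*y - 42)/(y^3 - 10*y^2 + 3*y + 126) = (y^2 - 5*y + 6)/(y^2 - 3*y - 18)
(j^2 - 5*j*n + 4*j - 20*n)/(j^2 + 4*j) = (j - 5*n)/j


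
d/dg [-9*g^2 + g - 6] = 1 - 18*g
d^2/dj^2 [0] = 0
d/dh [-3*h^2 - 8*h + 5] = -6*h - 8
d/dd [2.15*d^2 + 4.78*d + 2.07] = 4.3*d + 4.78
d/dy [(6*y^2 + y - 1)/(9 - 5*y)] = 2*(-15*y^2 + 54*y + 2)/(25*y^2 - 90*y + 81)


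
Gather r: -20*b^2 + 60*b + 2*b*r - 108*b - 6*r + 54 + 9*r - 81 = -20*b^2 - 48*b + r*(2*b + 3) - 27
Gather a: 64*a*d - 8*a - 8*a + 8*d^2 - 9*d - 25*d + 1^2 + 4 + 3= a*(64*d - 16) + 8*d^2 - 34*d + 8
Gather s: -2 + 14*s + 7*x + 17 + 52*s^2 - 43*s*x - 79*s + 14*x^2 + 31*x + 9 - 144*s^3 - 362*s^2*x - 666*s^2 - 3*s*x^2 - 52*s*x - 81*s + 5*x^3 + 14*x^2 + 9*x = -144*s^3 + s^2*(-362*x - 614) + s*(-3*x^2 - 95*x - 146) + 5*x^3 + 28*x^2 + 47*x + 24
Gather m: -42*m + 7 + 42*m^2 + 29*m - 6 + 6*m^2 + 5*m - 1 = 48*m^2 - 8*m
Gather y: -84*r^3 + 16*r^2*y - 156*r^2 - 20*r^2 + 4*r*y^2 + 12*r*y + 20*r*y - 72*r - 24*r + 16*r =-84*r^3 - 176*r^2 + 4*r*y^2 - 80*r + y*(16*r^2 + 32*r)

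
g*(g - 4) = g^2 - 4*g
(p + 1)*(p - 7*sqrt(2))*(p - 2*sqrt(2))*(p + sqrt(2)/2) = p^4 - 17*sqrt(2)*p^3/2 + p^3 - 17*sqrt(2)*p^2/2 + 19*p^2 + 19*p + 14*sqrt(2)*p + 14*sqrt(2)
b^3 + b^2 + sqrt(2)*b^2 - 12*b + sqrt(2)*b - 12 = (b + 1)*(b - 2*sqrt(2))*(b + 3*sqrt(2))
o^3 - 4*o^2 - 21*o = o*(o - 7)*(o + 3)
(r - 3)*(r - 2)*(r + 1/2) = r^3 - 9*r^2/2 + 7*r/2 + 3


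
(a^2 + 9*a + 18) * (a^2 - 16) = a^4 + 9*a^3 + 2*a^2 - 144*a - 288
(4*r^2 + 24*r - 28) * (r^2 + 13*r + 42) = 4*r^4 + 76*r^3 + 452*r^2 + 644*r - 1176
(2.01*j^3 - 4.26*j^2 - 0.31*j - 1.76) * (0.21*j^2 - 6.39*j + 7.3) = 0.4221*j^5 - 13.7385*j^4 + 41.8293*j^3 - 29.4867*j^2 + 8.9834*j - 12.848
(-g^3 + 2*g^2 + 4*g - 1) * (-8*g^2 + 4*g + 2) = 8*g^5 - 20*g^4 - 26*g^3 + 28*g^2 + 4*g - 2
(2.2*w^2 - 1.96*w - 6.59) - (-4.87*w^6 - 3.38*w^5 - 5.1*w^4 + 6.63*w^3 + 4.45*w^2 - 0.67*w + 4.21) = 4.87*w^6 + 3.38*w^5 + 5.1*w^4 - 6.63*w^3 - 2.25*w^2 - 1.29*w - 10.8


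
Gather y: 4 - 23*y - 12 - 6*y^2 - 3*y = -6*y^2 - 26*y - 8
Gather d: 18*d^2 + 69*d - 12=18*d^2 + 69*d - 12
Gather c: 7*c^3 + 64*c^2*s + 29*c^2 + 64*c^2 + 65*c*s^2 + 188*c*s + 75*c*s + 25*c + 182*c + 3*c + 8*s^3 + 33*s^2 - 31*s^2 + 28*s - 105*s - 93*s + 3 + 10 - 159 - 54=7*c^3 + c^2*(64*s + 93) + c*(65*s^2 + 263*s + 210) + 8*s^3 + 2*s^2 - 170*s - 200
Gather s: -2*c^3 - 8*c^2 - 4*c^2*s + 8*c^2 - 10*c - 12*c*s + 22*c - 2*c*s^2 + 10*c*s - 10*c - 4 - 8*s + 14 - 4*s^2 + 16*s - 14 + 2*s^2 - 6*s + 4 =-2*c^3 + 2*c + s^2*(-2*c - 2) + s*(-4*c^2 - 2*c + 2)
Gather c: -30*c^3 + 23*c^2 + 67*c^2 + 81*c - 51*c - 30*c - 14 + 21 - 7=-30*c^3 + 90*c^2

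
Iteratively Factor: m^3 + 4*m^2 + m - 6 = (m + 2)*(m^2 + 2*m - 3) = (m - 1)*(m + 2)*(m + 3)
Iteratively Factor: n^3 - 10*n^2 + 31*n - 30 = (n - 5)*(n^2 - 5*n + 6) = (n - 5)*(n - 3)*(n - 2)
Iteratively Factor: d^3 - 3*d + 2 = (d + 2)*(d^2 - 2*d + 1) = (d - 1)*(d + 2)*(d - 1)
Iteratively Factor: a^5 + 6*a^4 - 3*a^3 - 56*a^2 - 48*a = (a + 1)*(a^4 + 5*a^3 - 8*a^2 - 48*a) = a*(a + 1)*(a^3 + 5*a^2 - 8*a - 48) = a*(a + 1)*(a + 4)*(a^2 + a - 12) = a*(a + 1)*(a + 4)^2*(a - 3)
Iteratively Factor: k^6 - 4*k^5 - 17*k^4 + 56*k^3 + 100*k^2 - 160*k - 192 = (k + 2)*(k^5 - 6*k^4 - 5*k^3 + 66*k^2 - 32*k - 96) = (k - 4)*(k + 2)*(k^4 - 2*k^3 - 13*k^2 + 14*k + 24) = (k - 4)*(k - 2)*(k + 2)*(k^3 - 13*k - 12) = (k - 4)*(k - 2)*(k + 2)*(k + 3)*(k^2 - 3*k - 4) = (k - 4)^2*(k - 2)*(k + 2)*(k + 3)*(k + 1)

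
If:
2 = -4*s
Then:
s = -1/2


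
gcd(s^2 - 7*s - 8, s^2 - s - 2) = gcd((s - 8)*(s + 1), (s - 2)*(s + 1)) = s + 1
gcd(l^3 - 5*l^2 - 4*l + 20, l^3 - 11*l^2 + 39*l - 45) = l - 5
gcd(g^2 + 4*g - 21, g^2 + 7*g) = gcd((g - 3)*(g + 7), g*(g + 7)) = g + 7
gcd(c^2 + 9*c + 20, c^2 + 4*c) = c + 4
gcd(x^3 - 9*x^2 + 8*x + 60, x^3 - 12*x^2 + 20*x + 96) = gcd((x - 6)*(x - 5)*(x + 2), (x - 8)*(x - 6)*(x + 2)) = x^2 - 4*x - 12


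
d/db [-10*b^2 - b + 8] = -20*b - 1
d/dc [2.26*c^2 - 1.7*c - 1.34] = 4.52*c - 1.7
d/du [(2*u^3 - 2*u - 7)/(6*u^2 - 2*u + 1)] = 2*(6*u^4 - 4*u^3 + 9*u^2 + 42*u - 8)/(36*u^4 - 24*u^3 + 16*u^2 - 4*u + 1)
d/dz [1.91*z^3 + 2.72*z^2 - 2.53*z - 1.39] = 5.73*z^2 + 5.44*z - 2.53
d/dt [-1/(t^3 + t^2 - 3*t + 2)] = (3*t^2 + 2*t - 3)/(t^3 + t^2 - 3*t + 2)^2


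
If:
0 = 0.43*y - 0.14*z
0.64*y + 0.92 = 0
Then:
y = -1.44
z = -4.42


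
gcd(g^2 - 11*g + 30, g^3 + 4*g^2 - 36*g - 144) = g - 6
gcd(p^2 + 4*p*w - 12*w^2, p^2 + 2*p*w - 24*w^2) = p + 6*w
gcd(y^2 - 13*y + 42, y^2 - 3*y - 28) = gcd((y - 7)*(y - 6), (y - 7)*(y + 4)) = y - 7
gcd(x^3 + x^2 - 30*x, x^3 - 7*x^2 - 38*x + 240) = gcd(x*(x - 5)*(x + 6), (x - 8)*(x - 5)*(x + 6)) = x^2 + x - 30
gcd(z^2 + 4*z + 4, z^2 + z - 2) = z + 2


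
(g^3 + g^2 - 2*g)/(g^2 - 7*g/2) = 2*(g^2 + g - 2)/(2*g - 7)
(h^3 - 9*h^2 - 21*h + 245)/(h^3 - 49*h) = (h^2 - 2*h - 35)/(h*(h + 7))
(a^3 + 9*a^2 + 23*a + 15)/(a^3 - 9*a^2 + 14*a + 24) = (a^2 + 8*a + 15)/(a^2 - 10*a + 24)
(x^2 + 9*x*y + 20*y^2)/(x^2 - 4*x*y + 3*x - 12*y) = (x^2 + 9*x*y + 20*y^2)/(x^2 - 4*x*y + 3*x - 12*y)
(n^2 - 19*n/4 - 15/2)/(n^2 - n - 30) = (n + 5/4)/(n + 5)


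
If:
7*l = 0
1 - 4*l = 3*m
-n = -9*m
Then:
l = 0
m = 1/3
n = 3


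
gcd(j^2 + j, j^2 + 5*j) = j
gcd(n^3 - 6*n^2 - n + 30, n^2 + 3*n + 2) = n + 2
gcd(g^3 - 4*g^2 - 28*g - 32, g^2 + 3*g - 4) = 1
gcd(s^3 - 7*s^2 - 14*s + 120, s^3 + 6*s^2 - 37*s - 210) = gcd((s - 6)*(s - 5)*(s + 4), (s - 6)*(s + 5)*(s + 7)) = s - 6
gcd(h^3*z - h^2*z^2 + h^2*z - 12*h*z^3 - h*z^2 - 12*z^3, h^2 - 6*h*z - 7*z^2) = 1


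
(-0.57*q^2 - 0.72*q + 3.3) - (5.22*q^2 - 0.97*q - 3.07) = -5.79*q^2 + 0.25*q + 6.37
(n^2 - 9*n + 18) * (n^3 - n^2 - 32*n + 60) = n^5 - 10*n^4 - 5*n^3 + 330*n^2 - 1116*n + 1080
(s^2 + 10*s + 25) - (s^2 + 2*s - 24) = 8*s + 49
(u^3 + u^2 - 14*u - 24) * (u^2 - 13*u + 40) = u^5 - 12*u^4 + 13*u^3 + 198*u^2 - 248*u - 960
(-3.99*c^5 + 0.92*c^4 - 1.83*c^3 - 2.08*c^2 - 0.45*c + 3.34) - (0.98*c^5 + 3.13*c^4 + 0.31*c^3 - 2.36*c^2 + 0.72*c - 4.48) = -4.97*c^5 - 2.21*c^4 - 2.14*c^3 + 0.28*c^2 - 1.17*c + 7.82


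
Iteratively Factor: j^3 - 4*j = (j + 2)*(j^2 - 2*j) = (j - 2)*(j + 2)*(j)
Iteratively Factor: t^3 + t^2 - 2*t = (t + 2)*(t^2 - t) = t*(t + 2)*(t - 1)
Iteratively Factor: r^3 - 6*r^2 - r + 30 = (r - 3)*(r^2 - 3*r - 10) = (r - 3)*(r + 2)*(r - 5)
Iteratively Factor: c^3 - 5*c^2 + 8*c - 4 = (c - 1)*(c^2 - 4*c + 4) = (c - 2)*(c - 1)*(c - 2)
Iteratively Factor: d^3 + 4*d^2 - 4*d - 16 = (d + 4)*(d^2 - 4) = (d - 2)*(d + 4)*(d + 2)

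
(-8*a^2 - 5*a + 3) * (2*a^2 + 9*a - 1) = -16*a^4 - 82*a^3 - 31*a^2 + 32*a - 3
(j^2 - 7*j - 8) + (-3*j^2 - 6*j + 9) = -2*j^2 - 13*j + 1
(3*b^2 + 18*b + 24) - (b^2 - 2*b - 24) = 2*b^2 + 20*b + 48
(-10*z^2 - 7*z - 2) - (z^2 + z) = -11*z^2 - 8*z - 2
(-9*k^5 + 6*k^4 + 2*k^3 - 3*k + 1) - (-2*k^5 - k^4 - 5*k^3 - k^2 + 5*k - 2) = -7*k^5 + 7*k^4 + 7*k^3 + k^2 - 8*k + 3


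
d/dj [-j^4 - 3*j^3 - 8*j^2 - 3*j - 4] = -4*j^3 - 9*j^2 - 16*j - 3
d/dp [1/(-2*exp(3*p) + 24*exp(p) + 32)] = 3*(exp(2*p) - 4)*exp(p)/(2*(-exp(3*p) + 12*exp(p) + 16)^2)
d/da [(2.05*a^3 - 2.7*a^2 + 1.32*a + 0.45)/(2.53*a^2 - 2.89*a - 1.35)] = (5.1865*a^4 - 11.849*a^3 - 3.8391*a^2 + 5.013*a - 0.4815)/(6.4009*a^4 - 14.6234*a^3 + 1.5211*a^2 + 7.803*a + 1.8225)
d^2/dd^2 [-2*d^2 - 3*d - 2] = -4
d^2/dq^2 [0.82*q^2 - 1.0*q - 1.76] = 1.64000000000000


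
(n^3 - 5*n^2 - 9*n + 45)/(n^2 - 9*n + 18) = (n^2 - 2*n - 15)/(n - 6)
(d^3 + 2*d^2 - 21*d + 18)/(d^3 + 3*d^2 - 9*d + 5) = (d^2 + 3*d - 18)/(d^2 + 4*d - 5)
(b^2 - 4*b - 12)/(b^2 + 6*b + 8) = (b - 6)/(b + 4)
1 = 1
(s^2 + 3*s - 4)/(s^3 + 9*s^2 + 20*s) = (s - 1)/(s*(s + 5))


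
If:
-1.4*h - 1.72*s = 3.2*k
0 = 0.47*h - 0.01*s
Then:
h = 0.0212765957446809*s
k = -0.546808510638298*s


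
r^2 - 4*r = r*(r - 4)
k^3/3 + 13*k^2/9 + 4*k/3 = k*(k/3 + 1)*(k + 4/3)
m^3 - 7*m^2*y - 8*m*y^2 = m*(m - 8*y)*(m + y)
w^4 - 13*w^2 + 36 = (w - 3)*(w - 2)*(w + 2)*(w + 3)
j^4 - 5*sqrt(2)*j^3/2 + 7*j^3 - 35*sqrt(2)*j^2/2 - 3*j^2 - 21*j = j*(j + 7)*(j - 3*sqrt(2))*(j + sqrt(2)/2)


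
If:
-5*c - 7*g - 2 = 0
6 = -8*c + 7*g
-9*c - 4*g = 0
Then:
No Solution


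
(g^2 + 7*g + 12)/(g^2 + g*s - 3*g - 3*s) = (g^2 + 7*g + 12)/(g^2 + g*s - 3*g - 3*s)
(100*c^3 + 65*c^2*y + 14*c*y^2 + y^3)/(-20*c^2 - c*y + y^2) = (25*c^2 + 10*c*y + y^2)/(-5*c + y)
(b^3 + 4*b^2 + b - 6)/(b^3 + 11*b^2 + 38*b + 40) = (b^2 + 2*b - 3)/(b^2 + 9*b + 20)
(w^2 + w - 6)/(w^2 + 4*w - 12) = (w + 3)/(w + 6)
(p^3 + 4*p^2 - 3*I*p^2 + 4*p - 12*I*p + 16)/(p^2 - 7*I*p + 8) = (p^2 + 4*p*(1 - I) - 16*I)/(p - 8*I)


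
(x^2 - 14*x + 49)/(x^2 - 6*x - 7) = (x - 7)/(x + 1)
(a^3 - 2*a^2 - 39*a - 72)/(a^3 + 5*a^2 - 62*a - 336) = (a^2 + 6*a + 9)/(a^2 + 13*a + 42)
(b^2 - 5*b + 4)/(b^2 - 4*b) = (b - 1)/b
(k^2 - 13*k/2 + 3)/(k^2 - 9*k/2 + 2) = (k - 6)/(k - 4)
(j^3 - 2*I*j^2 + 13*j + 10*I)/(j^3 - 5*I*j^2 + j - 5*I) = (j + 2*I)/(j - I)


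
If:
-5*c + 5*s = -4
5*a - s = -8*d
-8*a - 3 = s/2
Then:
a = -s/16 - 3/8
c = s + 4/5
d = 21*s/128 + 15/64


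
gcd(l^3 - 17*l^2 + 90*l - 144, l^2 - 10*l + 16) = l - 8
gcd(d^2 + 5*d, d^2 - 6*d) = d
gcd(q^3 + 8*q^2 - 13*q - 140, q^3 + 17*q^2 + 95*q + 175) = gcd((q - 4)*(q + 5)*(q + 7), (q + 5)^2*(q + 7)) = q^2 + 12*q + 35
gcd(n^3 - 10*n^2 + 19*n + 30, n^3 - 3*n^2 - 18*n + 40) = n - 5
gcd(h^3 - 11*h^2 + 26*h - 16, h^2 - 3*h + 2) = h^2 - 3*h + 2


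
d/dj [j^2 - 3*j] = 2*j - 3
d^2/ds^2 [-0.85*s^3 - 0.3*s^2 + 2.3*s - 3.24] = -5.1*s - 0.6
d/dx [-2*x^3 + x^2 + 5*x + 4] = -6*x^2 + 2*x + 5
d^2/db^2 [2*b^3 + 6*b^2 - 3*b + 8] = 12*b + 12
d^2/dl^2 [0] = 0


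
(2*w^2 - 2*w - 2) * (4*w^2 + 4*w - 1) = 8*w^4 - 18*w^2 - 6*w + 2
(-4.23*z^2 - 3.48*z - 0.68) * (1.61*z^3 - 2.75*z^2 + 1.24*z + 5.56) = -6.8103*z^5 + 6.0297*z^4 + 3.23*z^3 - 25.964*z^2 - 20.192*z - 3.7808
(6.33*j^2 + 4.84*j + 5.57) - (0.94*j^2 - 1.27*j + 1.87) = 5.39*j^2 + 6.11*j + 3.7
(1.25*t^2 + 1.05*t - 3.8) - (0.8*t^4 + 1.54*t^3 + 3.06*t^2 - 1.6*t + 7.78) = -0.8*t^4 - 1.54*t^3 - 1.81*t^2 + 2.65*t - 11.58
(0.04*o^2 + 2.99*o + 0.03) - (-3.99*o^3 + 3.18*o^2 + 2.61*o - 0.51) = 3.99*o^3 - 3.14*o^2 + 0.38*o + 0.54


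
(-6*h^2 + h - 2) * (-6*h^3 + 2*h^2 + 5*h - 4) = 36*h^5 - 18*h^4 - 16*h^3 + 25*h^2 - 14*h + 8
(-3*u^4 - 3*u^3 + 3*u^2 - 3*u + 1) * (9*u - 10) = -27*u^5 + 3*u^4 + 57*u^3 - 57*u^2 + 39*u - 10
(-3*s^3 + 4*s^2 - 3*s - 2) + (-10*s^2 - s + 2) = -3*s^3 - 6*s^2 - 4*s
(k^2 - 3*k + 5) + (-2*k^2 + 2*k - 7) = -k^2 - k - 2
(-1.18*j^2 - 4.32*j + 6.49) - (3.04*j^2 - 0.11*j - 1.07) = -4.22*j^2 - 4.21*j + 7.56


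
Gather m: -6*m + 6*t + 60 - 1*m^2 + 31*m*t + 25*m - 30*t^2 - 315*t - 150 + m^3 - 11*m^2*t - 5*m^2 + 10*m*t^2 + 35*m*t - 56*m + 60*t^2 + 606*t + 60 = m^3 + m^2*(-11*t - 6) + m*(10*t^2 + 66*t - 37) + 30*t^2 + 297*t - 30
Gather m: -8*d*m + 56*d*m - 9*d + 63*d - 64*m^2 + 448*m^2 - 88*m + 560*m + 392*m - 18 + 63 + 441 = 54*d + 384*m^2 + m*(48*d + 864) + 486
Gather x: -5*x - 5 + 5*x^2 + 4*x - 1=5*x^2 - x - 6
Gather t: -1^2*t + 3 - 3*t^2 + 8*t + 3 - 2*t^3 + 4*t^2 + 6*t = -2*t^3 + t^2 + 13*t + 6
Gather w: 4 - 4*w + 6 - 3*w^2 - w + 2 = -3*w^2 - 5*w + 12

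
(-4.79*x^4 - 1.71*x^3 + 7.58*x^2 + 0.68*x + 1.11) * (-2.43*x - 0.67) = 11.6397*x^5 + 7.3646*x^4 - 17.2737*x^3 - 6.731*x^2 - 3.1529*x - 0.7437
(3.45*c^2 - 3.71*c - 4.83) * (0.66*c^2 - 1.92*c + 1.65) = 2.277*c^4 - 9.0726*c^3 + 9.6279*c^2 + 3.1521*c - 7.9695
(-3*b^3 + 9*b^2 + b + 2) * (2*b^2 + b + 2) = -6*b^5 + 15*b^4 + 5*b^3 + 23*b^2 + 4*b + 4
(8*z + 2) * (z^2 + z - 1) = 8*z^3 + 10*z^2 - 6*z - 2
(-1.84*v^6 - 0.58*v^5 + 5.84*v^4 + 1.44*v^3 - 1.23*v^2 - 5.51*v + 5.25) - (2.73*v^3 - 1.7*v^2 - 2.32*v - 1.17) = -1.84*v^6 - 0.58*v^5 + 5.84*v^4 - 1.29*v^3 + 0.47*v^2 - 3.19*v + 6.42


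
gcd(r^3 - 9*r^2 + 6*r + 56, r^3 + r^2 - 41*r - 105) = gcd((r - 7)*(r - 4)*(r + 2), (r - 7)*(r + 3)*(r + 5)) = r - 7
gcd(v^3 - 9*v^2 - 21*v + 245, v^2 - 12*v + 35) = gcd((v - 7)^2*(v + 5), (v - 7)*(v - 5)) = v - 7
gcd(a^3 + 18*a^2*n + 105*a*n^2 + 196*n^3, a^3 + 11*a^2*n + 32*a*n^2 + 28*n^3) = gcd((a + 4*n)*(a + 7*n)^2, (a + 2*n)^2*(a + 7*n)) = a + 7*n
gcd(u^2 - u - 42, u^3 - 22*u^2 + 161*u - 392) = u - 7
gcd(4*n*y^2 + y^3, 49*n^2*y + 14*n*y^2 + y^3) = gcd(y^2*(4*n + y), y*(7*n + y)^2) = y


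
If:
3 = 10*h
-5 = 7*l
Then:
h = 3/10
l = -5/7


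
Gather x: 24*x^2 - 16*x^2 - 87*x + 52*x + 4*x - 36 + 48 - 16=8*x^2 - 31*x - 4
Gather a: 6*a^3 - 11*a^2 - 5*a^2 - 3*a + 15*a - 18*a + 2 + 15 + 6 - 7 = 6*a^3 - 16*a^2 - 6*a + 16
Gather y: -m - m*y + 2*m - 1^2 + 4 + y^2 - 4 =-m*y + m + y^2 - 1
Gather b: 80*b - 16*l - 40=80*b - 16*l - 40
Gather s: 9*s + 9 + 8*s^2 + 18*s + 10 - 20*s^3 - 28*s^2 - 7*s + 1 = -20*s^3 - 20*s^2 + 20*s + 20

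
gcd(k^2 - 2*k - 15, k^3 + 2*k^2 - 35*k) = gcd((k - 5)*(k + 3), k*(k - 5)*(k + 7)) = k - 5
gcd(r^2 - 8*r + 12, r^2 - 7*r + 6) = r - 6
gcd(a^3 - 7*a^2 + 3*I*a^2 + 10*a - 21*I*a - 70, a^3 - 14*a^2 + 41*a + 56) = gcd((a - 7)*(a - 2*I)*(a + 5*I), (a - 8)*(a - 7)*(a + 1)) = a - 7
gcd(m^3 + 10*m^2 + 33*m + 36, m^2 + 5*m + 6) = m + 3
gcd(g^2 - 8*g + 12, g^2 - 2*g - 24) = g - 6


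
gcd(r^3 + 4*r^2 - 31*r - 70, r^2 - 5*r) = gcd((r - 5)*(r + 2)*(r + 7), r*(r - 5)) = r - 5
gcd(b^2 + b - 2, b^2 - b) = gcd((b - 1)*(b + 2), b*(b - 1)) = b - 1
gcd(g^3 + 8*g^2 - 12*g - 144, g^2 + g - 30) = g + 6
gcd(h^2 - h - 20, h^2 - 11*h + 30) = h - 5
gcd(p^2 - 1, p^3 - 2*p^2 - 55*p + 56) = p - 1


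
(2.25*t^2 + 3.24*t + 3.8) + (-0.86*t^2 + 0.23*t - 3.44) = 1.39*t^2 + 3.47*t + 0.36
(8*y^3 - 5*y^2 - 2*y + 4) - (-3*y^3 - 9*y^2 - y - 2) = 11*y^3 + 4*y^2 - y + 6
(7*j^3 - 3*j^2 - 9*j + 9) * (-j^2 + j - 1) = -7*j^5 + 10*j^4 - j^3 - 15*j^2 + 18*j - 9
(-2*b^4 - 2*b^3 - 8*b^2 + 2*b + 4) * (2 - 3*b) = 6*b^5 + 2*b^4 + 20*b^3 - 22*b^2 - 8*b + 8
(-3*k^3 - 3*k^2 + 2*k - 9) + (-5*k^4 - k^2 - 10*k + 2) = -5*k^4 - 3*k^3 - 4*k^2 - 8*k - 7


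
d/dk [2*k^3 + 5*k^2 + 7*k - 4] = 6*k^2 + 10*k + 7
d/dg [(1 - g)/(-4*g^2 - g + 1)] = (4*g^2 + g - (g - 1)*(8*g + 1) - 1)/(4*g^2 + g - 1)^2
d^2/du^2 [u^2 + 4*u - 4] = 2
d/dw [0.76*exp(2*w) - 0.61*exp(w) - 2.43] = (1.52*exp(w) - 0.61)*exp(w)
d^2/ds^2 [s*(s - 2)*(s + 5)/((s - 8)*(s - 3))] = 48*(5*s^3 - 42*s^2 + 102*s - 38)/(s^6 - 33*s^5 + 435*s^4 - 2915*s^3 + 10440*s^2 - 19008*s + 13824)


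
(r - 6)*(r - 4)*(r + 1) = r^3 - 9*r^2 + 14*r + 24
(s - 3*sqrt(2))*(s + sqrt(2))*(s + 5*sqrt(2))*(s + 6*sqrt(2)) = s^4 + 9*sqrt(2)*s^3 + 10*s^2 - 186*sqrt(2)*s - 360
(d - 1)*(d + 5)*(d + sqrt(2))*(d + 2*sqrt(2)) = d^4 + 4*d^3 + 3*sqrt(2)*d^3 - d^2 + 12*sqrt(2)*d^2 - 15*sqrt(2)*d + 16*d - 20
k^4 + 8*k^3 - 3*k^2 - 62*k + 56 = (k - 2)*(k - 1)*(k + 4)*(k + 7)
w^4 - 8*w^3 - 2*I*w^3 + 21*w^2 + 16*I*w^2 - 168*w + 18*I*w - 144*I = (w - 8)*(w - 6*I)*(w + I)*(w + 3*I)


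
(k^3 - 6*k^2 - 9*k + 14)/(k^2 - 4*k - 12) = (k^2 - 8*k + 7)/(k - 6)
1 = 1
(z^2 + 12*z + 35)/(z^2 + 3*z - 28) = (z + 5)/(z - 4)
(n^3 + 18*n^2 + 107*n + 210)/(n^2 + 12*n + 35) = n + 6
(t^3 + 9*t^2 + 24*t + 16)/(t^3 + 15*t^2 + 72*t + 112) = (t + 1)/(t + 7)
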